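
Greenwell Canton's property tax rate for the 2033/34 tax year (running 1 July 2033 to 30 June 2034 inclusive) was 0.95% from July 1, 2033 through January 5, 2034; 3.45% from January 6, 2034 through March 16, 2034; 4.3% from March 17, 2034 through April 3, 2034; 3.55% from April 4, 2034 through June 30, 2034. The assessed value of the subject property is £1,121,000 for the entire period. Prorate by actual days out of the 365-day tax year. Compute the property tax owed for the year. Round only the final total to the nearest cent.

£24,903.09

July 1, 2033 – January 5, 2034: 189 days at 0.95% → £1,121,000 × 0.95% × 189/365 = £5,514.3986
January 6 – March 16, 2034: 70 days at 3.45% → £1,121,000 × 3.45% × 70/365 = £7,417.0274
March 17 – April 3, 2034: 18 days at 4.3% → £1,121,000 × 4.3% × 18/365 = £2,377.1342
April 4 – June 30, 2034: 88 days at 3.55% → £1,121,000 × 3.55% × 88/365 = £9,594.5315
Total = £24,903.0918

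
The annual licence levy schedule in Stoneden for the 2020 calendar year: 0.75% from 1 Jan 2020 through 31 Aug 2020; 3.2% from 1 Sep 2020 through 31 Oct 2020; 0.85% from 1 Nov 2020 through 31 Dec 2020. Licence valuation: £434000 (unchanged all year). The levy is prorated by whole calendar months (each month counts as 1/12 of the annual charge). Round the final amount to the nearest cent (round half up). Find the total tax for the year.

£5099.50

1 Jan – 31 Aug 2020: 8 months at 0.75% → £434000 × 0.75% × 8/12 = £2170.0000
1 Sep – 31 Oct 2020: 2 months at 3.2% → £434000 × 3.2% × 2/12 = £2314.6667
1 Nov – 31 Dec 2020: 2 months at 0.85% → £434000 × 0.85% × 2/12 = £614.8333
Total = £5099.5000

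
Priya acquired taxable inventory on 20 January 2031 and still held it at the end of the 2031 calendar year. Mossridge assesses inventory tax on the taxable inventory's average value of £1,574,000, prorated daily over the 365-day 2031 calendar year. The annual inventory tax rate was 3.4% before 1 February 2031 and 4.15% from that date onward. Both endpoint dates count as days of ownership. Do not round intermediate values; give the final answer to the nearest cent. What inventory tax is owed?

£61,532.62

20 January – 31 January 2031: 12 days at 3.4% → £1,574,000 × 3.4% × 12/365 = £1,759.4301
1 February – 31 December 2031: 334 days at 4.15% → £1,574,000 × 4.15% × 334/365 = £59,773.1890
Total = £61,532.6192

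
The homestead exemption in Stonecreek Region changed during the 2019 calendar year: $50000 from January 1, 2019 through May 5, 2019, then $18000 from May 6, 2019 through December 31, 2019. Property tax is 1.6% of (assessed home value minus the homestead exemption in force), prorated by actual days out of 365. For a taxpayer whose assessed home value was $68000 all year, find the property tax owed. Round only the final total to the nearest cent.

$624.66

January 1 – May 5, 2019: 125 days, exemption $50000 → ($68000 − $50000) × 1.6% × 125/365 = $98.6301
May 6 – December 31, 2019: 240 days, exemption $18000 → ($68000 − $18000) × 1.6% × 240/365 = $526.0274
Total = $624.6575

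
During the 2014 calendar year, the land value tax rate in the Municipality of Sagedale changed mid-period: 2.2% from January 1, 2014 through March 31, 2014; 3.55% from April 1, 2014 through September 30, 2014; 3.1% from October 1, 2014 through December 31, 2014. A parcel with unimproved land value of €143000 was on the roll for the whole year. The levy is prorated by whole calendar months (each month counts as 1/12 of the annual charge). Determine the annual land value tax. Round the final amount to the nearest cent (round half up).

€4433.00

January 1 – March 31, 2014: 3 months at 2.2% → €143000 × 2.2% × 3/12 = €786.5000
April 1 – September 30, 2014: 6 months at 3.55% → €143000 × 3.55% × 6/12 = €2538.2500
October 1 – December 31, 2014: 3 months at 3.1% → €143000 × 3.1% × 3/12 = €1108.2500
Total = €4433.0000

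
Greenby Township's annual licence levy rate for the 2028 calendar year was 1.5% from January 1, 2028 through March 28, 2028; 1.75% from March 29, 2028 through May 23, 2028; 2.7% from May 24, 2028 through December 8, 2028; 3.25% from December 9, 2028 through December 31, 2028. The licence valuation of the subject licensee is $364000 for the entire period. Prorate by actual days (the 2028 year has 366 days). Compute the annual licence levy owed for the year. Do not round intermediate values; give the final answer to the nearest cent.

January 1 – March 28, 2028: 88 days at 1.5% → $364000 × 1.5% × 88/366 = $1312.7869
March 29 – May 23, 2028: 56 days at 1.75% → $364000 × 1.75% × 56/366 = $974.6448
May 24 – December 8, 2028: 199 days at 2.7% → $364000 × 2.7% × 199/366 = $5343.6393
December 9 – December 31, 2028: 23 days at 3.25% → $364000 × 3.25% × 23/366 = $743.4153
Total = $8374.4863

$8374.49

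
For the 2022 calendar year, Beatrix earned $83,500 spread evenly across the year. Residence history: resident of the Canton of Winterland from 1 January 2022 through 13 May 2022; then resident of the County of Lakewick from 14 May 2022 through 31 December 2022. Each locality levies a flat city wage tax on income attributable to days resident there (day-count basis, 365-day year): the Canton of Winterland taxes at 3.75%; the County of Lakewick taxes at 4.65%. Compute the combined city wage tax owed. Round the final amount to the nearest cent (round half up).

The Canton of Winterland, 1 January – 13 May 2022: 133 days → $83,500 × 3.75% × 133/365 = $1,140.9760
The County of Lakewick, 14 May – 31 December 2022: 232 days → $83,500 × 4.65% × 232/365 = $2,467.9397
Total = $3,608.9158

$3,608.92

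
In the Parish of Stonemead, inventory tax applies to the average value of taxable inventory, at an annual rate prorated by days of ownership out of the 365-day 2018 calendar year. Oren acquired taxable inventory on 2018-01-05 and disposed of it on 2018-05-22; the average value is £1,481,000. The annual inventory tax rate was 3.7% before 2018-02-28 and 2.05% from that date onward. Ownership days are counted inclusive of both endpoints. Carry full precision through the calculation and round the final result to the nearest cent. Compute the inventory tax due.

2018-01-05 to 2018-02-27: 54 days at 3.7% → £1,481,000 × 3.7% × 54/365 = £8,106.9534
2018-02-28 to 2018-05-22: 84 days at 2.05% → £1,481,000 × 2.05% × 84/365 = £6,987.0740
Total = £15,094.0274

£15,094.03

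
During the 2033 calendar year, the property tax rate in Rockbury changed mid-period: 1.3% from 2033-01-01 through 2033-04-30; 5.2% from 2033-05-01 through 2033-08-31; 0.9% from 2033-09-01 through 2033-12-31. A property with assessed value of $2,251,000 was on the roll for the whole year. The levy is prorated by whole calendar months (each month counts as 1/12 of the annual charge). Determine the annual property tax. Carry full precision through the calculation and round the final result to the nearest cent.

$55,524.67

2033-01-01 to 2033-04-30: 4 months at 1.3% → $2,251,000 × 1.3% × 4/12 = $9,754.3333
2033-05-01 to 2033-08-31: 4 months at 5.2% → $2,251,000 × 5.2% × 4/12 = $39,017.3333
2033-09-01 to 2033-12-31: 4 months at 0.9% → $2,251,000 × 0.9% × 4/12 = $6,753.0000
Total = $55,524.6667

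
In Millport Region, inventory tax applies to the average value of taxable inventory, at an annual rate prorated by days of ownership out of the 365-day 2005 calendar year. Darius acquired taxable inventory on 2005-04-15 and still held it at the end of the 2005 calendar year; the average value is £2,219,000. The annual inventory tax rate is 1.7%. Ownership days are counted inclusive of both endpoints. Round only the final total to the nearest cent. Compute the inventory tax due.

£26,974.53

Days held (2005-04-15 to 2005-12-31): 261 out of 365
Tax = £2,219,000 × 1.7% × 261/365 = £26,974.5288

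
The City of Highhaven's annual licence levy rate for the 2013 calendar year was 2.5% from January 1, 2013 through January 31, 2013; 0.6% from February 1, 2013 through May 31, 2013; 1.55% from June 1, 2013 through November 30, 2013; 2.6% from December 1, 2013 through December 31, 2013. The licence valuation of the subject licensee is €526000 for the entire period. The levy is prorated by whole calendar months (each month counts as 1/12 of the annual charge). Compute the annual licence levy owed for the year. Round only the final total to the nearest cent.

€7364.00

January 1 – January 31, 2013: 1 month at 2.5% → €526000 × 2.5% × 1/12 = €1095.8333
February 1 – May 31, 2013: 4 months at 0.6% → €526000 × 0.6% × 4/12 = €1052.0000
June 1 – November 30, 2013: 6 months at 1.55% → €526000 × 1.55% × 6/12 = €4076.5000
December 1 – December 31, 2013: 1 month at 2.6% → €526000 × 2.6% × 1/12 = €1139.6667
Total = €7364.0000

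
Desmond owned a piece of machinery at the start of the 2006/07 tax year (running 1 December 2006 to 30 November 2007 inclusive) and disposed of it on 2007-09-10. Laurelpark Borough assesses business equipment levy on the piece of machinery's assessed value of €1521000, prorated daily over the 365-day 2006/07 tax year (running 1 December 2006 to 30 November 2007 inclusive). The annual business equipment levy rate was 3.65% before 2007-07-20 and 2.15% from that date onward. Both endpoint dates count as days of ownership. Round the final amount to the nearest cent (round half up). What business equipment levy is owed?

€39883.54

2006-12-01 to 2007-07-19: 231 days at 3.65% → €1521000 × 3.65% × 231/365 = €35135.1000
2007-07-20 to 2007-09-10: 53 days at 2.15% → €1521000 × 2.15% × 53/365 = €4748.4370
Total = €39883.5370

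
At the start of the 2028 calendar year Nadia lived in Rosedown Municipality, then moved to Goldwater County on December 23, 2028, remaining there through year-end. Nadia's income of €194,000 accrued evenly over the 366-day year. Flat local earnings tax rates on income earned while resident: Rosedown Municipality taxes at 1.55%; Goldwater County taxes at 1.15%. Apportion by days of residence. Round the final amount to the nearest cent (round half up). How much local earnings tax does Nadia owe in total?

€2,987.92

Rosedown Municipality, January 1 – December 22, 2028: 357 days → €194,000 × 1.55% × 357/366 = €2,933.0574
Goldwater County, December 23 – December 31, 2028: 9 days → €194,000 × 1.15% × 9/366 = €54.8607
Total = €2,987.9180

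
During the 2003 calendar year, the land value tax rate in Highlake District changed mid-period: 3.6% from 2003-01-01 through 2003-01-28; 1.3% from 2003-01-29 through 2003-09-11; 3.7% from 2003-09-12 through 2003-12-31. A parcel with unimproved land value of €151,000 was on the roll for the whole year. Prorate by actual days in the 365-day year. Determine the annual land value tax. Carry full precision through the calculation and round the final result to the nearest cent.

€3,331.52

2003-01-01 to 2003-01-28: 28 days at 3.6% → €151,000 × 3.6% × 28/365 = €417.0082
2003-01-29 to 2003-09-11: 226 days at 1.3% → €151,000 × 1.3% × 226/365 = €1,215.4466
2003-09-12 to 2003-12-31: 111 days at 3.7% → €151,000 × 3.7% × 111/365 = €1,699.0603
Total = €3,331.5151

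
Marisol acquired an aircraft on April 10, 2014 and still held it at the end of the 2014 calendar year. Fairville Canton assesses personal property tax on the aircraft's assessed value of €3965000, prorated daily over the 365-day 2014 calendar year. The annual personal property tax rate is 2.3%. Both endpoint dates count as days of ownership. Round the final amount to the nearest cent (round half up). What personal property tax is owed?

Days held (April 10 – December 31, 2014): 266 out of 365
Tax = €3965000 × 2.3% × 266/365 = €66459.9178

€66459.92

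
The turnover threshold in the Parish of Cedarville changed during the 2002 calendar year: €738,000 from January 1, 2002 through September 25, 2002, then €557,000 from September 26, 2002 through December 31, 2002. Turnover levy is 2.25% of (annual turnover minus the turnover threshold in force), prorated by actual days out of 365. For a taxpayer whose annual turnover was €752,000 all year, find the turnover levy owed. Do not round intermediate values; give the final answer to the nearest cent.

January 1 – September 25, 2002: 268 days, exemption €738,000 → (€752,000 − €738,000) × 2.25% × 268/365 = €231.2877
September 26 – December 31, 2002: 97 days, exemption €557,000 → (€752,000 − €557,000) × 2.25% × 97/365 = €1,165.9932
Total = €1,397.2808

€1,397.28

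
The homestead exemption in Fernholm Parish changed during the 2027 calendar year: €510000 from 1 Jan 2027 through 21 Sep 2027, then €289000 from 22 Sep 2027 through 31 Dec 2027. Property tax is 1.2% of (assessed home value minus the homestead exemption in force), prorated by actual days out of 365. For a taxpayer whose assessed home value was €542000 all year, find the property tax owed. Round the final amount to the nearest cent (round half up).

€1117.84

1 Jan – 21 Sep 2027: 264 days, exemption €510000 → (€542000 − €510000) × 1.2% × 264/365 = €277.7425
22 Sep – 31 Dec 2027: 101 days, exemption €289000 → (€542000 − €289000) × 1.2% × 101/365 = €840.0986
Total = €1117.8411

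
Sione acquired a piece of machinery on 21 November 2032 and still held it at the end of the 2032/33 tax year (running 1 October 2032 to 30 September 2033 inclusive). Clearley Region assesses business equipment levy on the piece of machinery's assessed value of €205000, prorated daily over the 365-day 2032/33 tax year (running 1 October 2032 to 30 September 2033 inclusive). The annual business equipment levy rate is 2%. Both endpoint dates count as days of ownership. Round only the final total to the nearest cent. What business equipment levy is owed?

€3527.12

Days held (21 November 2032 – 30 September 2033): 314 out of 365
Tax = €205000 × 2% × 314/365 = €3527.1233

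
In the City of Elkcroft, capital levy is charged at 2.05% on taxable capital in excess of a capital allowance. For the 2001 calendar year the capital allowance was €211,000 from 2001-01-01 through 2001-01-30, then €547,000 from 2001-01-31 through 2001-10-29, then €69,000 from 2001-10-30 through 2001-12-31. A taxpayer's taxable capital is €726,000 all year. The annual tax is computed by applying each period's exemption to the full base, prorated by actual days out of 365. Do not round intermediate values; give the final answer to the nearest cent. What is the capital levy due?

2001-01-01 to 2001-01-30: 30 days, exemption €211,000 → (€726,000 − €211,000) × 2.05% × 30/365 = €867.7397
2001-01-31 to 2001-10-29: 272 days, exemption €547,000 → (€726,000 − €547,000) × 2.05% × 272/365 = €2,734.5315
2001-10-30 to 2001-12-31: 63 days, exemption €69,000 → (€726,000 − €69,000) × 2.05% × 63/365 = €2,324.7000
Total = €5,926.9712

€5,926.97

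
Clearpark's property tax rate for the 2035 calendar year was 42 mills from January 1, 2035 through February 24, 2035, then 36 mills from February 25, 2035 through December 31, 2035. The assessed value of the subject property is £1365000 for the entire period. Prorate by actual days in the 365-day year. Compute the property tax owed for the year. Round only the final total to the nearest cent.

£50374.11

January 1 – February 24, 2035: 55 days at 42 mills → £1365000 × 4.2% × 55/365 = £8638.7671
February 25 – December 31, 2035: 310 days at 36 mills → £1365000 × 3.6% × 310/365 = £41735.3425
Total = £50374.1096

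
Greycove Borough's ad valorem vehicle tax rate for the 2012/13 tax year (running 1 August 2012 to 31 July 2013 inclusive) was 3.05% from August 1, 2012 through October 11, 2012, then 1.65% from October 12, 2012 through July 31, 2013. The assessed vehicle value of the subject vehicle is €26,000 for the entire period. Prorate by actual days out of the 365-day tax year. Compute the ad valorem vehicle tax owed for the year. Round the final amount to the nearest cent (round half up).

August 1 – October 11, 2012: 72 days at 3.05% → €26,000 × 3.05% × 72/365 = €156.4274
October 12, 2012 – July 31, 2013: 293 days at 1.65% → €26,000 × 1.65% × 293/365 = €344.3753
Total = €500.8027

€500.80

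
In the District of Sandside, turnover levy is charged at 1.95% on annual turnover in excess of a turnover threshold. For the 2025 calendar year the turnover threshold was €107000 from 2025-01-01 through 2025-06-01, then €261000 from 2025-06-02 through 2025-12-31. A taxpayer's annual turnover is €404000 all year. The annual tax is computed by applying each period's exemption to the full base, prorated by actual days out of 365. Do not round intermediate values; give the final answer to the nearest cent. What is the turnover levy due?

2025-01-01 to 2025-06-01: 152 days, exemption €107000 → (€404000 − €107000) × 1.95% × 152/365 = €2411.8027
2025-06-02 to 2025-12-31: 213 days, exemption €261000 → (€404000 − €261000) × 1.95% × 213/365 = €1627.2616
Total = €4039.0644

€4039.06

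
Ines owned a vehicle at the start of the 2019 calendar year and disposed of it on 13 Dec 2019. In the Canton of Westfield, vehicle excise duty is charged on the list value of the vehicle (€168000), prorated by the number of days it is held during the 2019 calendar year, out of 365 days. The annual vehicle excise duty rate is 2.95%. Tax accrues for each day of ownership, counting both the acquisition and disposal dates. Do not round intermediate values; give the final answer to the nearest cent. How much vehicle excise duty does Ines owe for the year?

Days held (1 Jan – 13 Dec 2019): 347 out of 365
Tax = €168000 × 2.95% × 347/365 = €4711.5945

€4711.59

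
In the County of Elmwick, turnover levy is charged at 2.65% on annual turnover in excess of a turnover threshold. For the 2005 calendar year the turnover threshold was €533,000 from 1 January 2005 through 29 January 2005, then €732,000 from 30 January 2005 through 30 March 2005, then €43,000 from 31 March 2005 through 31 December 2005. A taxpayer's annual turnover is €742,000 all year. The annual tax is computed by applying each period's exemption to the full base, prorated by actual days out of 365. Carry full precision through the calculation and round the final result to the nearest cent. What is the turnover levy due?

€14,490.42

1 January – 29 January 2005: 29 days, exemption €533,000 → (€742,000 − €533,000) × 2.65% × 29/365 = €440.0452
30 January – 30 March 2005: 60 days, exemption €732,000 → (€742,000 − €732,000) × 2.65% × 60/365 = €43.5616
31 March – 31 December 2005: 276 days, exemption €43,000 → (€742,000 − €43,000) × 2.65% × 276/365 = €14,006.8110
Total = €14,490.4178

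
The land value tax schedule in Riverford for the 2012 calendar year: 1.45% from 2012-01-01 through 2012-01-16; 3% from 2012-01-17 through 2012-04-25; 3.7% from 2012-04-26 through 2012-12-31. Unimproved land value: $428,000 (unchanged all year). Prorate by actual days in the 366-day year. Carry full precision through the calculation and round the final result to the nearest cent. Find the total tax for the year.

2012-01-01 to 2012-01-16: 16 days at 1.45% → $428,000 × 1.45% × 16/366 = $271.3005
2012-01-17 to 2012-04-25: 100 days at 3% → $428,000 × 3% × 100/366 = $3,508.1967
2012-04-26 to 2012-12-31: 250 days at 3.7% → $428,000 × 3.7% × 250/366 = $10,816.9399
Total = $14,596.4372

$14,596.44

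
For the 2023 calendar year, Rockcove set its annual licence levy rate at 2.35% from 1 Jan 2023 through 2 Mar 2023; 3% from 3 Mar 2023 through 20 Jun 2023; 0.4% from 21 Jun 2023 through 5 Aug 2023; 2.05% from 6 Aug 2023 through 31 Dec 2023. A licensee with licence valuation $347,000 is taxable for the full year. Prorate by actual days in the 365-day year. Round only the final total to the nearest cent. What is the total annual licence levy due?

1 Jan – 2 Mar 2023: 61 days at 2.35% → $347,000 × 2.35% × 61/365 = $1,362.8068
3 Mar – 20 Jun 2023: 110 days at 3% → $347,000 × 3% × 110/365 = $3,137.2603
21 Jun – 5 Aug 2023: 46 days at 0.4% → $347,000 × 0.4% × 46/365 = $174.9260
6 Aug – 31 Dec 2023: 148 days at 2.05% → $347,000 × 2.05% × 148/365 = $2,884.3781
Total = $7,559.3712

$7,559.37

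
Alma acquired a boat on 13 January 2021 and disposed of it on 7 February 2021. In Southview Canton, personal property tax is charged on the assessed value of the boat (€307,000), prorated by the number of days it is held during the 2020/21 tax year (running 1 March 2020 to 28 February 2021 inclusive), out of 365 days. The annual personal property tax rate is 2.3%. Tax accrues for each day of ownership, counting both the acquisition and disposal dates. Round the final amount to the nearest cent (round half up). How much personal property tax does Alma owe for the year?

Days held (13 January – 7 February 2021): 26 out of 365
Tax = €307,000 × 2.3% × 26/365 = €502.9753

€502.98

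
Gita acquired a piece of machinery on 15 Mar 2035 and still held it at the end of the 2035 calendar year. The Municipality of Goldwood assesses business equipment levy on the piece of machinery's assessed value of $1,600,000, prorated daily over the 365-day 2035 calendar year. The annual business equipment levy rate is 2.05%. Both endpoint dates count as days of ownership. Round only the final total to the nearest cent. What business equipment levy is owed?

Days held (15 Mar – 31 Dec 2035): 292 out of 365
Tax = $1,600,000 × 2.05% × 292/365 = $26,240.0000

$26,240.00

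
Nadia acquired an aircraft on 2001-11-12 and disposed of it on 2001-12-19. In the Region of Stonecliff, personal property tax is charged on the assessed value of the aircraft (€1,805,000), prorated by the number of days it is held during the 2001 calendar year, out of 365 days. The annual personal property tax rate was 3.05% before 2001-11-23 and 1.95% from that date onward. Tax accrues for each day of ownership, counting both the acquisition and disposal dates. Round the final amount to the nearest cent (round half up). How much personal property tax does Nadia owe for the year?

€4,262.77

2001-11-12 to 2001-11-22: 11 days at 3.05% → €1,805,000 × 3.05% × 11/365 = €1,659.1164
2001-11-23 to 2001-12-19: 27 days at 1.95% → €1,805,000 × 1.95% × 27/365 = €2,603.6507
Total = €4,262.7671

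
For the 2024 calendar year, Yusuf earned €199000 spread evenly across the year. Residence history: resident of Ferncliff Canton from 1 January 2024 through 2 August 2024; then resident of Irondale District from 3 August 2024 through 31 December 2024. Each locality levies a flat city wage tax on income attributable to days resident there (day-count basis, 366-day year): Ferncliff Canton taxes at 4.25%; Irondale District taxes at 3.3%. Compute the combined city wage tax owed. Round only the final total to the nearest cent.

€7677.54

Ferncliff Canton, 1 January – 2 August 2024: 215 days → €199000 × 4.25% × 215/366 = €4968.2036
Irondale District, 3 August – 31 December 2024: 151 days → €199000 × 3.3% × 151/366 = €2709.3361
Total = €7677.5396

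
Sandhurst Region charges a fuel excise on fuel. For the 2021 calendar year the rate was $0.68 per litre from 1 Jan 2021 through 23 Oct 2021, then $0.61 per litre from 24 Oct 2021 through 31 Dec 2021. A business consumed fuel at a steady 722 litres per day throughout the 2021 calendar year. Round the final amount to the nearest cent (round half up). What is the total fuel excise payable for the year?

1 Jan – 23 Oct 2021: 296 days × 722 litres/day = 213,712 litres at $0.68/litre → $145324.16
24 Oct – 31 Dec 2021: 69 days × 722 litres/day = 49,818 litres at $0.61/litre → $30388.98

$175713.14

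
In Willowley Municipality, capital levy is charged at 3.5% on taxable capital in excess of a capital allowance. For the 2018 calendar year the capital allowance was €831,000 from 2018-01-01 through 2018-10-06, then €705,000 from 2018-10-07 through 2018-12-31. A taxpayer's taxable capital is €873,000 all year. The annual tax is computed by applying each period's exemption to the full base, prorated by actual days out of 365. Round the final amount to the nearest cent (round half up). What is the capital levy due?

€2,509.07

2018-01-01 to 2018-10-06: 279 days, exemption €831,000 → (€873,000 − €831,000) × 3.5% × 279/365 = €1,123.6438
2018-10-07 to 2018-12-31: 86 days, exemption €705,000 → (€873,000 − €705,000) × 3.5% × 86/365 = €1,385.4247
Total = €2,509.0685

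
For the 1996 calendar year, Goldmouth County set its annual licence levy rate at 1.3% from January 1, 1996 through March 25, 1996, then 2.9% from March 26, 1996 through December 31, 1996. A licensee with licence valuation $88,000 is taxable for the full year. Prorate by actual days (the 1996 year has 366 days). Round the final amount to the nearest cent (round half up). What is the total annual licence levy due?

$2,225.01

January 1 – March 25, 1996: 85 days at 1.3% → $88,000 × 1.3% × 85/366 = $265.6831
March 26 – December 31, 1996: 281 days at 2.9% → $88,000 × 2.9% × 281/366 = $1,959.3224
Total = $2,225.0055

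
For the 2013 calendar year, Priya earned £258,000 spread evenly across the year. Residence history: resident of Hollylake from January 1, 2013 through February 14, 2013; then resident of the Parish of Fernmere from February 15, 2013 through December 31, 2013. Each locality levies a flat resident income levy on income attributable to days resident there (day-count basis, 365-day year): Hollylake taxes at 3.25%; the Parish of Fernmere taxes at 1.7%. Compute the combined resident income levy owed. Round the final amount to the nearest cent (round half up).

£4,879.03

Hollylake, January 1 – February 14, 2013: 45 days → £258,000 × 3.25% × 45/365 = £1,033.7671
The Parish of Fernmere, February 15 – December 31, 2013: 320 days → £258,000 × 1.7% × 320/365 = £3,845.2603
Total = £4,879.0274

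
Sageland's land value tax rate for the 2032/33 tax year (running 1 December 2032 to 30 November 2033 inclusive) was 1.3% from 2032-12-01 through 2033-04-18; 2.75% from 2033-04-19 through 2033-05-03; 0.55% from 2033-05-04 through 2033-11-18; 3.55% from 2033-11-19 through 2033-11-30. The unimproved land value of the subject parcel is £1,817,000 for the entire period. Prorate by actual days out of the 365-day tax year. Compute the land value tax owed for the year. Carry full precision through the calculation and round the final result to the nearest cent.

£18,618.03

2032-12-01 to 2033-04-18: 139 days at 1.3% → £1,817,000 × 1.3% × 139/365 = £8,995.3945
2033-04-19 to 2033-05-03: 15 days at 2.75% → £1,817,000 × 2.75% × 15/365 = £2,053.4589
2033-05-04 to 2033-11-18: 199 days at 0.55% → £1,817,000 × 0.55% × 199/365 = £5,448.5110
2033-11-19 to 2033-11-30: 12 days at 3.55% → £1,817,000 × 3.55% × 12/365 = £2,120.6630
Total = £18,618.0274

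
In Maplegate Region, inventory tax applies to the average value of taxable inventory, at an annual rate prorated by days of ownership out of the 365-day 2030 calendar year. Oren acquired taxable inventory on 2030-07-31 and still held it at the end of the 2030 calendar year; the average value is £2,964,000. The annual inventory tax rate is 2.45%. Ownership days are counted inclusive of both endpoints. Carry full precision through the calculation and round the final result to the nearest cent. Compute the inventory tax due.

Days held (2030-07-31 to 2030-12-31): 154 out of 365
Tax = £2,964,000 × 2.45% × 154/365 = £30,638.8274

£30,638.83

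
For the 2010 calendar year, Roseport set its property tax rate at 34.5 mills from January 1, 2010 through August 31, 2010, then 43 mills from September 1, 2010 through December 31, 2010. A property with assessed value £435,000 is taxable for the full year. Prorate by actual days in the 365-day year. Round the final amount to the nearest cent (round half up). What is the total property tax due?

£16,243.38

January 1 – August 31, 2010: 243 days at 34.5 mills → £435,000 × 3.45% × 243/365 = £9,991.2945
September 1 – December 31, 2010: 122 days at 43 mills → £435,000 × 4.3% × 122/365 = £6,252.0822
Total = £16,243.3767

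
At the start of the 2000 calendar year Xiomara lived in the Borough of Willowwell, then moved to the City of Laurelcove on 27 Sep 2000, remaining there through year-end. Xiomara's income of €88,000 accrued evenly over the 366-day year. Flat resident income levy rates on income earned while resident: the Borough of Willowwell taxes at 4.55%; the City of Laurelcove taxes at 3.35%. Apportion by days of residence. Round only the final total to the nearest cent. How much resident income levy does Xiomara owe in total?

€3,727.02

The Borough of Willowwell, 1 Jan – 26 Sep 2000: 270 days → €88,000 × 4.55% × 270/366 = €2,953.7705
The City of Laurelcove, 27 Sep – 31 Dec 2000: 96 days → €88,000 × 3.35% × 96/366 = €773.2459
Total = €3,727.0164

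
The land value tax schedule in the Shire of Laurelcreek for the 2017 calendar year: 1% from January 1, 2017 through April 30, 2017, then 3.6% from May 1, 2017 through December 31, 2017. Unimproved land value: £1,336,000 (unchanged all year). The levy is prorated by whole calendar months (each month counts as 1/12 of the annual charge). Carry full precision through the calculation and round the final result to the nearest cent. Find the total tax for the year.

£36,517.33

January 1 – April 30, 2017: 4 months at 1% → £1,336,000 × 1% × 4/12 = £4,453.3333
May 1 – December 31, 2017: 8 months at 3.6% → £1,336,000 × 3.6% × 8/12 = £32,064.0000
Total = £36,517.3333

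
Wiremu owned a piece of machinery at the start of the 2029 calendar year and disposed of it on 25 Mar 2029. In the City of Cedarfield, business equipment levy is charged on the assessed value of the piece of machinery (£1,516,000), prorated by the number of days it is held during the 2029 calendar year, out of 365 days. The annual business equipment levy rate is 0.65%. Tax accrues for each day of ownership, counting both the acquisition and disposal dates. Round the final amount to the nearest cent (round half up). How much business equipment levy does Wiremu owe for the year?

Days held (1 Jan – 25 Mar 2029): 84 out of 365
Tax = £1,516,000 × 0.65% × 84/365 = £2,267.7699

£2,267.77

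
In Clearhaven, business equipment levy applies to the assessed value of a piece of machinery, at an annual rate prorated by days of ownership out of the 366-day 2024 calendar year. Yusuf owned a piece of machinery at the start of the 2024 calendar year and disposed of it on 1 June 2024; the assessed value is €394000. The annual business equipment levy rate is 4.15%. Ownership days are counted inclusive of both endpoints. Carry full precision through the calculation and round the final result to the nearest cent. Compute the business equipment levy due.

Days held (1 January – 1 June 2024): 153 out of 366
Tax = €394000 × 4.15% × 153/366 = €6835.2541

€6835.25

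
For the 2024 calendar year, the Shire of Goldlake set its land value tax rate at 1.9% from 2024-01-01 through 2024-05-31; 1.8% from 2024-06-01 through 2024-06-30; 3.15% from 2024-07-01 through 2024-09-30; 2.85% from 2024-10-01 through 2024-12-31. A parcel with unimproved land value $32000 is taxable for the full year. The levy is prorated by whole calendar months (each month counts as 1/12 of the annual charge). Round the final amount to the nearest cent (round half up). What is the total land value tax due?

2024-01-01 to 2024-05-31: 5 months at 1.9% → $32000 × 1.9% × 5/12 = $253.3333
2024-06-01 to 2024-06-30: 1 month at 1.8% → $32000 × 1.8% × 1/12 = $48.0000
2024-07-01 to 2024-09-30: 3 months at 3.15% → $32000 × 3.15% × 3/12 = $252.0000
2024-10-01 to 2024-12-31: 3 months at 2.85% → $32000 × 2.85% × 3/12 = $228.0000
Total = $781.3333

$781.33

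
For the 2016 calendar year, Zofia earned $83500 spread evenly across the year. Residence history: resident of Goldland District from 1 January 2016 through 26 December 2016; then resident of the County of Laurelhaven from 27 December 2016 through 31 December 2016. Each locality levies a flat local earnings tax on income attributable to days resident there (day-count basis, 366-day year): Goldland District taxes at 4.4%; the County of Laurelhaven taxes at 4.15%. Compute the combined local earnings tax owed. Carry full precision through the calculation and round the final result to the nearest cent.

Goldland District, 1 January – 26 December 2016: 361 days → $83500 × 4.4% × 361/366 = $3623.8087
The County of Laurelhaven, 27 December – 31 December 2016: 5 days → $83500 × 4.15% × 5/366 = $47.3395
Total = $3671.1482

$3671.15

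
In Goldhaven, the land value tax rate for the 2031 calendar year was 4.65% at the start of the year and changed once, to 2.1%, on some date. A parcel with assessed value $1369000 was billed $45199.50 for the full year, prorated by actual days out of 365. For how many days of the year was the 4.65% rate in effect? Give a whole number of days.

172 days

Let d = days at the first rate; then 365 − d days at the second rate.
$1369000 × [4.65%·d + 2.1%·(365−d)] / 365 = $45199.50
Solving gives d = 172, so the new rate took effect on June 22, 2031.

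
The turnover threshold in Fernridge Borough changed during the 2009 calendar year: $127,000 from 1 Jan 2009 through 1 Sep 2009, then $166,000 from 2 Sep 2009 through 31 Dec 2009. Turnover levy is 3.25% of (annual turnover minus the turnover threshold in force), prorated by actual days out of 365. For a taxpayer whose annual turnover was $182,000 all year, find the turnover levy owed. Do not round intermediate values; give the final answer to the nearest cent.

$1,367.32

1 Jan – 1 Sep 2009: 244 days, exemption $127,000 → ($182,000 − $127,000) × 3.25% × 244/365 = $1,194.9315
2 Sep – 31 Dec 2009: 121 days, exemption $166,000 → ($182,000 − $166,000) × 3.25% × 121/365 = $172.3836
Total = $1,367.3151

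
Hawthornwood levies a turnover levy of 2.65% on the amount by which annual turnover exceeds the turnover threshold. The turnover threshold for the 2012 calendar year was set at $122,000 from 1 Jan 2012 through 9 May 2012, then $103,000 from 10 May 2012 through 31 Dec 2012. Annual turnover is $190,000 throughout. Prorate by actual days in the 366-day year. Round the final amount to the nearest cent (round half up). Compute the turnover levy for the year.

$2,126.66

1 Jan – 9 May 2012: 130 days, exemption $122,000 → ($190,000 − $122,000) × 2.65% × 130/366 = $640.0546
10 May – 31 Dec 2012: 236 days, exemption $103,000 → ($190,000 − $103,000) × 2.65% × 236/366 = $1,486.6066
Total = $2,126.6612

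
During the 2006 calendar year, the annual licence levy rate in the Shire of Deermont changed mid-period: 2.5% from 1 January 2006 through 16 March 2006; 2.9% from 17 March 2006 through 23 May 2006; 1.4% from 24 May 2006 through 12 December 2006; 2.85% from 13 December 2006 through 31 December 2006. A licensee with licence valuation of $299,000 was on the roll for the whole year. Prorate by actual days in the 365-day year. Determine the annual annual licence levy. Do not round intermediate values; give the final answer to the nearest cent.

1 January – 16 March 2006: 75 days at 2.5% → $299,000 × 2.5% × 75/365 = $1,535.9589
17 March – 23 May 2006: 68 days at 2.9% → $299,000 × 2.9% × 68/365 = $1,615.4192
24 May – 12 December 2006: 203 days at 1.4% → $299,000 × 1.4% × 203/365 = $2,328.1041
13 December – 31 December 2006: 19 days at 2.85% → $299,000 × 2.85% × 19/365 = $443.5849
Total = $5,923.0671

$5,923.07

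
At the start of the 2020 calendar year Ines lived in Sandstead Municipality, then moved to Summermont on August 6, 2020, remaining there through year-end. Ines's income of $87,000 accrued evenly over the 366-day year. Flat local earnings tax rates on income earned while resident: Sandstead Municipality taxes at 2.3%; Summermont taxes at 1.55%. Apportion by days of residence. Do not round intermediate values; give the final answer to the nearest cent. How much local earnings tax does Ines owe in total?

Sandstead Municipality, January 1 – August 5, 2020: 218 days → $87,000 × 2.3% × 218/366 = $1,191.8525
Summermont, August 6 – December 31, 2020: 148 days → $87,000 × 1.55% × 148/366 = $545.2951
Total = $1,737.1475

$1,737.15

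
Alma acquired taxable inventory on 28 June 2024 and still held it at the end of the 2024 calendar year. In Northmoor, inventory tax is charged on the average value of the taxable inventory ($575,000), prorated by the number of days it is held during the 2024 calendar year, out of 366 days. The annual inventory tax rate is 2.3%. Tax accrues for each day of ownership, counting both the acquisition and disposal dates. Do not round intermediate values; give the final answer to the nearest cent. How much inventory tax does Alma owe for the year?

$6,757.04

Days held (28 June – 31 December 2024): 187 out of 366
Tax = $575,000 × 2.3% × 187/366 = $6,757.0355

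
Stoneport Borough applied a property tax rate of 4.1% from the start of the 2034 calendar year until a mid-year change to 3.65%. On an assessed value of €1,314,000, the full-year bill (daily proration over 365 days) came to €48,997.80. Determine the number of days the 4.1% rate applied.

Let d = days at the first rate; then 365 − d days at the second rate.
€1,314,000 × [4.1%·d + 3.65%·(365−d)] / 365 = €48,997.80
Solving gives d = 64, so the new rate took effect on 6 Mar 2034.

64 days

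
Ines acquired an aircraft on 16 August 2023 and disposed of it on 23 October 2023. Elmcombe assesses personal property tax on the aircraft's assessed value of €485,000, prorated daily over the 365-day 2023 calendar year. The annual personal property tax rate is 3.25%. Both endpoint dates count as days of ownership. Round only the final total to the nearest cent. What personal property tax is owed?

€2,979.76

Days held (16 August – 23 October 2023): 69 out of 365
Tax = €485,000 × 3.25% × 69/365 = €2,979.7603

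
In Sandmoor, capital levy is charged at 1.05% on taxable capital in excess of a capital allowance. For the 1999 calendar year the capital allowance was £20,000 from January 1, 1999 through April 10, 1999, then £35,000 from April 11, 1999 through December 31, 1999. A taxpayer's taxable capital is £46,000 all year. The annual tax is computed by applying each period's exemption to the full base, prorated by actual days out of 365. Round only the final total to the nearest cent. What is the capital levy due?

January 1 – April 10, 1999: 100 days, exemption £20,000 → (£46,000 − £20,000) × 1.05% × 100/365 = £74.7945
April 11 – December 31, 1999: 265 days, exemption £35,000 → (£46,000 − £35,000) × 1.05% × 265/365 = £83.8562
Total = £158.6507

£158.65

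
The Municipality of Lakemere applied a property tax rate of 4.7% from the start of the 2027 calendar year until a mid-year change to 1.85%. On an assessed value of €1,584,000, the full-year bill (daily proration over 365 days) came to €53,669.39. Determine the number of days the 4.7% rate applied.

Let d = days at the first rate; then 365 − d days at the second rate.
€1,584,000 × [4.7%·d + 1.85%·(365−d)] / 365 = €53,669.39
Solving gives d = 197, so the new rate took effect on 17 Jul 2027.

197 days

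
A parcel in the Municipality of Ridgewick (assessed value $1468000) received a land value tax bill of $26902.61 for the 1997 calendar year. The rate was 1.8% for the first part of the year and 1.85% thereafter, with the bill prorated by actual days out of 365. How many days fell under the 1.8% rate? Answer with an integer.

127 days

Let d = days at the first rate; then 365 − d days at the second rate.
$1468000 × [1.8%·d + 1.85%·(365−d)] / 365 = $26902.61
Solving gives d = 127, so the new rate took effect on 8 May 1997.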